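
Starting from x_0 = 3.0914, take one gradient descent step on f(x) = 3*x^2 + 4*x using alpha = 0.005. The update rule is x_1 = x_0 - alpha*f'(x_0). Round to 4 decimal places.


We compute the gradient at x_0 and apply the update.
f'(x) = 6*x + 4
f'(3.0914) = 6*3.0914 + 4 = 22.5484
x_1 = 3.0914 - 0.005*22.5484 = 2.9787


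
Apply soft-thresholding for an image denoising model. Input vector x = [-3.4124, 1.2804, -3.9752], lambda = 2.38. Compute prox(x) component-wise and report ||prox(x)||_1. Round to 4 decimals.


Soft-thresholding with lambda = 2.38:
prox(-3.4124) = sign(-3.4124)*max(|-3.4124| - 2.38, 0) = -1.0324
prox(1.2804) = sign(1.2804)*max(|1.2804| - 2.38, 0) = 0.0
prox(-3.9752) = sign(-3.9752)*max(|-3.9752| - 2.38, 0) = -1.5952
prox(x) = [-1.0324, 0.0, -1.5952]
||prox(x)||_1 = 1.0324 + 0.0 + 1.5952 = 2.6276


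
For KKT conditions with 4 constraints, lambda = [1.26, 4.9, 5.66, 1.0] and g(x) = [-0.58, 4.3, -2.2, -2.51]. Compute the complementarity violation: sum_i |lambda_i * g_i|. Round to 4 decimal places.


KKT complementary slackness check:
lambda_1 * g_1 = 1.26 * -0.58 = -0.7308
lambda_2 * g_2 = 4.9 * 4.3 = 21.07
lambda_3 * g_3 = 5.66 * -2.2 = -12.452
lambda_4 * g_4 = 1.0 * -2.51 = -2.51
Total violation = 0.7308 + 21.07 + 12.452 + 2.51 = 36.7628


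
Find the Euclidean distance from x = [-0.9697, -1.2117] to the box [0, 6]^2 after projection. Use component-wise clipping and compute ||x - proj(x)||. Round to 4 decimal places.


Project each component onto [0, 6].
clip(-0.9697) = 0.0, clip(-1.2117) = 0.0
Projection = [0.0, 0.0]
Squared diffs: [0.9403, 1.4682]
Distance = sqrt(2.4085) = 1.5519


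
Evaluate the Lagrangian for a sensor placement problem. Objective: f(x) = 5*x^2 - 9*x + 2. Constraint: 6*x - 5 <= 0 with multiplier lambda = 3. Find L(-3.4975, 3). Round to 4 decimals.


Step 1: Evaluate f(x).
f(-3.4975) = 5*(-3.4975)^2 - 9*(-3.4975) + 2 = 94.64
Step 2: Evaluate g(x).
g(-3.4975) = 6*-3.4975 - 5 = -25.985
Step 3: Compute Lagrangian.
L = 94.64 + 3*-25.985 = 16.685


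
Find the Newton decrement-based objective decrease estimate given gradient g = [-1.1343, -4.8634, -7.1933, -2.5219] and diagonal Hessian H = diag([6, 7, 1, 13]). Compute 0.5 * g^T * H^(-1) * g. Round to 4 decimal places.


Step 1: H is diagonal, so H^(-1) * g = [-0.1891, -0.6948, -7.1933, -0.194].
Step 2: g^T H^(-1) g = sum_i g_i^2 / H_ii
  = (-1.1343)^2/6 + (-4.8634)^2/7 + (-7.1933)^2/1 + (-2.5219)^2/13
  = 0.2144 + 3.379 + 51.7436 + 0.4892 = 55.8262
Step 3: Objective decrease = 0.5 * g^T H^(-1) g = 27.9131


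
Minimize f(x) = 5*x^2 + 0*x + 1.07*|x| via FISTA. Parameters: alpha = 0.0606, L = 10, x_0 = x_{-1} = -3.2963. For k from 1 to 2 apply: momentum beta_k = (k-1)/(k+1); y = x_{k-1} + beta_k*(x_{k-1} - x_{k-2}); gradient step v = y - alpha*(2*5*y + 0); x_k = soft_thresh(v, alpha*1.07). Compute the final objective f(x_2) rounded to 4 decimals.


FISTA on f(x) = 5*x^2 + 0*x + 1.07*|x|
L = 10, alpha = 0.0606
Iteration 1: beta = 0.0, y = -3.2963 + 0.0*(-3.2963 + 3.2963) = -3.2963
  grad(y) = -32.963, v = y - alpha*grad = -1.2987
  prox(v) = soft_thresh(-1.2987, 0.0648) = -1.2339
Iteration 2: beta = 0.3333, y = -1.2339 + 0.3333*(-1.2339 + 3.2963) = -0.5464
  grad(y) = -5.4643, v = y - alpha*grad = -0.2153
  prox(v) = soft_thresh(-0.2153, 0.0648) = -0.1505
f(x_2) = 5*(-0.1505)^2 + 0*(-0.1505) + 1.07*|-0.1505| = 0.2742


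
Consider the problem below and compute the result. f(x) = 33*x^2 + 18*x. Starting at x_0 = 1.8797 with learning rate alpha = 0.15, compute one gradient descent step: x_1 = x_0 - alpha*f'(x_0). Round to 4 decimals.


We compute the gradient at x_0 and apply the update.
f'(x) = 66*x + 18
f'(1.8797) = 66*1.8797 + 18 = 142.0602
x_1 = 1.8797 - 0.15*142.0602 = -19.4293


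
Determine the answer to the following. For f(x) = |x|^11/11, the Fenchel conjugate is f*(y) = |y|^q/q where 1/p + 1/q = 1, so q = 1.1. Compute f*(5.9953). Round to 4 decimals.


The conjugate exponent q satisfies 1/p + 1/q = 1.
p = 11, so q = 11/(11 - 1) = 1.1
|y|^q = 5.9953^1.1 = 7.1712
f*(5.9953) = 7.1712 / 1.1 = 6.5193


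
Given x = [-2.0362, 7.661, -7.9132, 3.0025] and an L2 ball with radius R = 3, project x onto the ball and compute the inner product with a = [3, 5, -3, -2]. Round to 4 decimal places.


Step 1: Compute ||x|| (intermediates to 6 decimals).
||x|| = sqrt((-2.0362)^2 + 7.661^2 + (-7.9132)^2 + 3.0025^2) = 11.596153
Step 2: Project.
Since ||x|| > R, scale = R/||x|| = 3/11.596153 = 0.258706, proj(x) = scale * x
proj(x) = [-0.526777, 1.981947, -2.047192, 0.776765]
Step 3: Dot product.
a^T * proj(x) = 3*(-0.526777) + 5*1.981947 - 3*(-2.047192) - 2*0.776765 = 12.9175


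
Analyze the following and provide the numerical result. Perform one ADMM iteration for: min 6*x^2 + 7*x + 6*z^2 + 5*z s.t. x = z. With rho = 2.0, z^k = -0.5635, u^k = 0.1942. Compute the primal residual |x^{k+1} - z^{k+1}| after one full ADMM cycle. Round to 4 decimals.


ADMM iteration with rho = 2.0, z^k = -0.5635, u^k = 0.1942
Step 1: x-update.
Minimize 6*x^2 + 7*x + (2.0/2)*(x + 0.5635 + 0.1942)^2
FOC: (2*6 + 2.0)*x = -7 + 2.0*(-0.5635 - 0.1942)
x^{k+1} = -0.6082
Step 2: z-update.
Minimize 6*z^2 + 5*z + (2.0/2)*(-0.6082 - z + 0.1942)^2
FOC: (2*6 + 2.0)*z = -5 + 2.0*(-0.6082 + 0.1942)
z^{k+1} = -0.4163
Step 3: u-update.
u^{k+1} = 0.1942 - 0.6082 + 0.4163 = 0.0022
Step 4: Primal residual = |-0.6082 + 0.4163| = 0.192


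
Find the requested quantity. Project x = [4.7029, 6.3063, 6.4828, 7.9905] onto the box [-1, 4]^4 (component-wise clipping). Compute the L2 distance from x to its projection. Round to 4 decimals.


Project each component onto [-1, 4].
clip(4.7029) = 4.0, clip(6.3063) = 4.0, clip(6.4828) = 4.0, clip(7.9905) = 4.0
Projection = [4.0, 4.0, 4.0, 4.0]
Squared diffs: [0.4941, 5.319, 6.1643, 15.9241]
Distance = sqrt(27.9015) = 5.2822


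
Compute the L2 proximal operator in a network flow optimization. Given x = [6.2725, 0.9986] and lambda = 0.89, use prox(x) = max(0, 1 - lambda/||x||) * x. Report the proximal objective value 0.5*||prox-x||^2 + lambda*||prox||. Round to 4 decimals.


Step 1: Compute ||x||.
||x|| = 6.3515
Step 2: Compute scaling factor.
scale = max(0, 1 - 0.89/6.3515) = 0.8599
Step 3: prox(x) = [5.3936, 0.8587]
||prox(x)|| = 5.4615
Step 4: Proximal objective.
0.5*||prox-x||^2 = 0.3961
lambda*||prox|| = 4.8607
Total = 5.2568


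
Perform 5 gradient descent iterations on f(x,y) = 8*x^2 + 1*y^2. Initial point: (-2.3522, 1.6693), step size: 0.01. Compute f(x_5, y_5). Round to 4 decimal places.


Gradient descent on f(x,y) = 8*x^2 + 1*y^2.
Starting point: (-2.3522, 1.6693), alpha = 0.01
Step 1: grad_x = 2*8*-2.3522 = -37.6352, grad_y = 2*1*1.6693 = 3.3386
  x_1 = -2.3522 - 0.01*-37.6352 = -1.9758
  y_1 = 1.6693 - 0.01*3.3386 = 1.6359
Step 2: grad_x = 2*8*-1.9758 = -31.6136, grad_y = 2*1*1.6359 = 3.2718
  x_2 = -1.9758 - 0.01*-31.6136 = -1.6597
  y_2 = 1.6359 - 0.01*3.2718 = 1.6032
Step 3: grad_x = 2*8*-1.6597 = -26.5554, grad_y = 2*1*1.6032 = 3.2064
  x_3 = -1.6597 - 0.01*-26.5554 = -1.3942
  y_3 = 1.6032 - 0.01*3.2064 = 1.5711
Step 4: grad_x = 2*8*-1.3942 = -22.3065, grad_y = 2*1*1.5711 = 3.1423
  x_4 = -1.3942 - 0.01*-22.3065 = -1.1711
  y_4 = 1.5711 - 0.01*3.1423 = 1.5397
Step 5: grad_x = 2*8*-1.1711 = -18.7375, grad_y = 2*1*1.5397 = 3.0794
  x_5 = -1.1711 - 0.01*-18.7375 = -0.9837
  y_5 = 1.5397 - 0.01*3.0794 = 1.5089
f(-0.9837, 1.5089) = 8*(-0.9837)^2 + 1*1.5089^2 = 10.0184


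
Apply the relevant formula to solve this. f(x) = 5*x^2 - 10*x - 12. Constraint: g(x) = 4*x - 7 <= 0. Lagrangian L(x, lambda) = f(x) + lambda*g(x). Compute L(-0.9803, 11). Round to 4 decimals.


Step 1: Evaluate f(x).
f(-0.9803) = 5*(-0.9803)^2 - 10*(-0.9803) - 12 = 2.6079
Step 2: Evaluate g(x).
g(-0.9803) = 4*-0.9803 - 7 = -10.9212
Step 3: Compute Lagrangian.
L = 2.6079 + 11*-10.9212 = -117.5253


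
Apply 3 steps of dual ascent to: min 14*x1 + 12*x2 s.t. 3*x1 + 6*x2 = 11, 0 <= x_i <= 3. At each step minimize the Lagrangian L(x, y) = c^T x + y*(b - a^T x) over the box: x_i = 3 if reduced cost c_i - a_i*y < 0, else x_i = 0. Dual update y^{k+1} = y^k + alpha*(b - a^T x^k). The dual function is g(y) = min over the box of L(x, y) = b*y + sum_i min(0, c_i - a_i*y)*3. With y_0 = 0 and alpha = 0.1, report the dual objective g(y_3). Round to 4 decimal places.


Dual ascent for LP: min 14*x1 + 12*x2, 3*x1 + 6*x2 = 11, 0 <= x_i <= 3
Step 1: y^k = 0.0, reduced costs: (14.0, 12.0)
  x^k = (0.0, 0.0), subgradient = b - a^T x = 11.0
  y^{k+1} = 0.0 + 0.1*11.0 = 1.1
Step 2: y^k = 1.1, reduced costs: (10.7, 5.4)
  x^k = (0.0, 0.0), subgradient = b - a^T x = 11.0
  y^{k+1} = 1.1 + 0.1*11.0 = 2.2
Step 3: y^k = 2.2, reduced costs: (7.4, -1.2)
  x^k = (0.0, 3.0), subgradient = b - a^T x = -7.0
  y^{k+1} = 2.2 + 0.1*-7.0 = 1.5
Dual objective at y_3 = 1.5: reduced costs (9.5, 3.0), box minimizer x = (0.0, 0.0)
g(y_3) = b*y + (c1 - a1*y)*x1 + (c2 - a2*y)*x2 = 11*1.5 + 9.5*0.0 + 3.0*0.0 = 16.5 + 0.0 + 0.0 = 16.5


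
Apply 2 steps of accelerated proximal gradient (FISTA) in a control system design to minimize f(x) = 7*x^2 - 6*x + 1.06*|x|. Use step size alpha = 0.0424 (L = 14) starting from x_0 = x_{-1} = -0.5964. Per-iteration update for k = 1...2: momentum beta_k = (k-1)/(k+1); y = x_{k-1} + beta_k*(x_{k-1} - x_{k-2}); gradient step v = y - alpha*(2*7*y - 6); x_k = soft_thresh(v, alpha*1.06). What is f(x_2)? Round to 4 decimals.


FISTA on f(x) = 7*x^2 - 6*x + 1.06*|x|
L = 14, alpha = 0.0424
Iteration 1: beta = 0.0, y = -0.5964 + 0.0*(-0.5964 + 0.5964) = -0.5964
  grad(y) = -14.3496, v = y - alpha*grad = 0.012
  prox(v) = soft_thresh(0.012, 0.0449) = 0.0
Iteration 2: beta = 0.3333, y = 0.0 + 0.3333*(0.0 + 0.5964) = 0.1988
  grad(y) = -3.2168, v = y - alpha*grad = 0.3352
  prox(v) = soft_thresh(0.3352, 0.0449) = 0.2902
f(x_2) = 7*0.2902^2 - 6*0.2902 + 1.06*|0.2902| = -0.8441


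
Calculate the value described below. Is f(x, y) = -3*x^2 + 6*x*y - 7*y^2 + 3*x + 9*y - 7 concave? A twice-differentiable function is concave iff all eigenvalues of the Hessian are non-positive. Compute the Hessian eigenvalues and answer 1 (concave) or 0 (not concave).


The Hessian of f(x,y) = -3*x^2 + 6*x*y - 7*y^2 + 3*x + 9*y - 7 is:
H = [[-6, 6], [6, -14]]
Trace = -6 - 14 = -20
Determinant = -6*-14 - (6)^2 = 48
Discriminant = (-20)^2 - 4*48 = 208.0
Eigenvalues: lambda_1 = -17.2111, lambda_2 = -2.7889
The function is concave.

1


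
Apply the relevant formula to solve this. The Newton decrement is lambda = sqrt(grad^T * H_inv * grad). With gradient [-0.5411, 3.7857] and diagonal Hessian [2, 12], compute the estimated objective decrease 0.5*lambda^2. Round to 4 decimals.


Step 1: H is diagonal, so H^(-1) * g = [-0.2706, 0.3155].
Step 2: g^T H^(-1) g = sum_i g_i^2 / H_ii
  = (-0.5411)^2/2 + (3.7857)^2/12
  = 0.1464 + 1.1943 = 1.3407
Step 3: Objective decrease = 0.5 * g^T H^(-1) g = 0.6703


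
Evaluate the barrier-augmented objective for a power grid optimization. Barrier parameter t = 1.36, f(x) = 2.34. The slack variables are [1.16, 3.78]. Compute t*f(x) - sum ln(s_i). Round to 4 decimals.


Step 1: Compute log-barrier.
ln values: [0.1484, 1.3297]
phi = -(0.1484 + 1.3297) = -1.4781
Step 2: Compute augmented objective.
t*f(x) = 1.36*2.34 = 3.1824
Total = 3.1824 - 1.4781 = 1.7043


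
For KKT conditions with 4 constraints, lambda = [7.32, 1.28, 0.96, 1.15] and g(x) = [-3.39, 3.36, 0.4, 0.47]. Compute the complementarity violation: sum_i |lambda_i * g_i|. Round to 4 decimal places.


KKT complementary slackness check:
lambda_1 * g_1 = 7.32 * -3.39 = -24.8148
lambda_2 * g_2 = 1.28 * 3.36 = 4.3008
lambda_3 * g_3 = 0.96 * 0.4 = 0.384
lambda_4 * g_4 = 1.15 * 0.47 = 0.5405
Total violation = 24.8148 + 4.3008 + 0.384 + 0.5405 = 30.0401


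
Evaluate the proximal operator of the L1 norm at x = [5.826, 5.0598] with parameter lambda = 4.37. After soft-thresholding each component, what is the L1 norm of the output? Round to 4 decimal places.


Soft-thresholding with lambda = 4.37:
prox(5.826) = sign(5.826)*max(|5.826| - 4.37, 0) = 1.456
prox(5.0598) = sign(5.0598)*max(|5.0598| - 4.37, 0) = 0.6898
prox(x) = [1.456, 0.6898]
||prox(x)||_1 = 1.456 + 0.6898 = 2.1458


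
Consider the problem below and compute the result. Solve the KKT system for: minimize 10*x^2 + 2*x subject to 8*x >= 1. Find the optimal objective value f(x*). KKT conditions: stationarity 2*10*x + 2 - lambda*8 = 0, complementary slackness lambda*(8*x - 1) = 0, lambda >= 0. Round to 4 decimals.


Step 1: Try lambda = 0 (constraint inactive).
x_unc = -2/(2*10) = -0.1
Check: 8*-0.1 = -0.8 < 1 -- violated!
Step 2: Constraint must be active: 8*x = 1
x* = 1/8 = 0.125
lambda = (2*10*0.125 + 2)/8 = 0.5625
Step 3: Compute optimal value.
f(x*) = 10*0.125^2 + 2*0.125 = 0.4063


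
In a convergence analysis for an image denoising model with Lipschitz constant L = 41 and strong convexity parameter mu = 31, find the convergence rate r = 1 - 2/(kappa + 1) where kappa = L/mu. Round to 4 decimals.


Step 1: Compute the condition number.
kappa = L/mu = 41/31 = 1.3226
Step 2: Compute the convergence rate.
r = 1 - 2/(kappa + 1) = 1 - 2*mu/(L + mu) = (L - mu)/(L + mu) = 10/72 = 0.1389


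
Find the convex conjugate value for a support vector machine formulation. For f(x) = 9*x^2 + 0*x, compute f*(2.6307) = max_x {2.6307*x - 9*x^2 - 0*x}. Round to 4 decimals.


f*(y) = sup_x {y*x - a*x^2 - b*x} = sup_x {(y-b)*x - a*x^2}
FOC: (y - b) - 2a*x = 0 => x* = (y - b)/(2a)
x* = (2.6307 - 0)/(2*9) = 0.1462
f*(2.6307) = (y-b)^2/(4a) = (2.6307 - 0)^2/(4*9)
= 6.9206/36 = 0.1922


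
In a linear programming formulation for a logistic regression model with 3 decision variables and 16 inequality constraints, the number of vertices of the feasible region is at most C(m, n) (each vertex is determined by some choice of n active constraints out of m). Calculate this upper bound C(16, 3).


Each vertex corresponds to some choice of n active constraints out of m, so the number of vertices is at most C(m, n) = m! / (n!(m-n)!).
m = 16, n = 3
Numerator: 16 * 15 * 14
Denominator: 3! = 6
C(16, 3) = 560


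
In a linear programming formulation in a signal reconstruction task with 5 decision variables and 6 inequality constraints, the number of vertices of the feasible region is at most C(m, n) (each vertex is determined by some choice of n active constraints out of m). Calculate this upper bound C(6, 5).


Each vertex corresponds to some choice of n active constraints out of m, so the number of vertices is at most C(m, n) = m! / (n!(m-n)!).
m = 6, n = 5
Numerator: 6 * 5 * 4 * 3 * 2
Denominator: 5! = 120
C(6, 5) = 6


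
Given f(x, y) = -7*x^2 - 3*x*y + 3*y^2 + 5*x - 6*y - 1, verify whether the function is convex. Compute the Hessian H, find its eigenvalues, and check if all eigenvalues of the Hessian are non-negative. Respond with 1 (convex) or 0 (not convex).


The Hessian of f(x,y) = -7*x^2 - 3*x*y + 3*y^2 + 5*x - 6*y - 1 is:
H = [[-14, -3], [-3, 6]]
Trace = -14 + 6 = -8
Determinant = -14*6 - (-3)^2 = -93
Discriminant = (-8)^2 - 4*-93 = 436.0
Eigenvalues: lambda_1 = -14.4403, lambda_2 = 6.4403
The function is not convex.

0


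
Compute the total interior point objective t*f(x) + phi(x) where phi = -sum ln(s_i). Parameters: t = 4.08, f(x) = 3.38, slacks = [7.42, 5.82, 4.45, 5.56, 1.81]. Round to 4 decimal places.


Step 1: Compute log-barrier.
ln values: [2.0042, 1.7613, 1.4929, 1.7156, 0.5933]
phi = -(2.0042 + 1.7613 + 1.4929 + 1.7156 + 0.5933) = -7.5673
Step 2: Compute augmented objective.
t*f(x) = 4.08*3.38 = 13.7904
Total = 13.7904 - 7.5673 = 6.2231


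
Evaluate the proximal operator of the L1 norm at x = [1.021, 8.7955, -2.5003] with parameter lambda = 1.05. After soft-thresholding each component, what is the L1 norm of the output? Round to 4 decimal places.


Soft-thresholding with lambda = 1.05:
prox(1.021) = sign(1.021)*max(|1.021| - 1.05, 0) = 0.0
prox(8.7955) = sign(8.7955)*max(|8.7955| - 1.05, 0) = 7.7455
prox(-2.5003) = sign(-2.5003)*max(|-2.5003| - 1.05, 0) = -1.4503
prox(x) = [0.0, 7.7455, -1.4503]
||prox(x)||_1 = 0.0 + 7.7455 + 1.4503 = 9.1958


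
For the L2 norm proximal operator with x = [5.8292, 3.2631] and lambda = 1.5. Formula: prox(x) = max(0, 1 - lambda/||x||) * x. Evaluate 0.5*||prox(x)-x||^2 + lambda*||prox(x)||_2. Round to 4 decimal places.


Step 1: Compute ||x||.
||x|| = 6.6804
Step 2: Compute scaling factor.
scale = max(0, 1 - 1.5/6.6804) = 0.7755
Step 3: prox(x) = [4.5203, 2.5304]
||prox(x)|| = 5.1804
Step 4: Proximal objective.
0.5*||prox-x||^2 = 1.125
lambda*||prox|| = 7.7706
Total = 8.8956


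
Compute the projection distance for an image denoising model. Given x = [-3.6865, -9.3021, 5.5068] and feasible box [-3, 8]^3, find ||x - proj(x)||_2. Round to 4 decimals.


Project each component onto [-3, 8].
clip(-3.6865) = -3.0, clip(-9.3021) = -3.0, clip(5.5068) = 5.5068
Projection = [-3.0, -3.0, 5.5068]
Squared diffs: [0.4713, 39.7165, 0.0]
Distance = sqrt(40.1878) = 6.3394


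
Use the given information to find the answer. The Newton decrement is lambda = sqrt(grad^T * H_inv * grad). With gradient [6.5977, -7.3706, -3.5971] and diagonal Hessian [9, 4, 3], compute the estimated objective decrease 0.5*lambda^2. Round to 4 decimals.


Step 1: H is diagonal, so H^(-1) * g = [0.7331, -1.8427, -1.199].
Step 2: g^T H^(-1) g = sum_i g_i^2 / H_ii
  = (6.5977)^2/9 + (-7.3706)^2/4 + (-3.5971)^2/3
  = 4.8366 + 13.5814 + 4.313 = 22.7311
Step 3: Objective decrease = 0.5 * g^T H^(-1) g = 11.3656


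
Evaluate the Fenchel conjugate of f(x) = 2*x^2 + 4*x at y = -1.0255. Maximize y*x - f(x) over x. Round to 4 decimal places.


f*(y) = sup_x {y*x - a*x^2 - b*x} = sup_x {(y-b)*x - a*x^2}
FOC: (y - b) - 2a*x = 0 => x* = (y - b)/(2a)
x* = (-1.0255 - 4)/(2*2) = -1.2564
f*(-1.0255) = (y-b)^2/(4a) = (-1.0255 - 4)^2/(4*2)
= 25.2557/8 = 3.157


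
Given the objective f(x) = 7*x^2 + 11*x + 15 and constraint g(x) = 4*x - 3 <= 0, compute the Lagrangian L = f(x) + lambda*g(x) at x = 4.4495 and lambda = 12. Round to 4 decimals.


Step 1: Evaluate f(x).
f(4.4495) = 7*4.4495^2 + 11*4.4495 + 15 = 202.5309
Step 2: Evaluate g(x).
g(4.4495) = 4*4.4495 - 3 = 14.798
Step 3: Compute Lagrangian.
L = 202.5309 + 12*14.798 = 380.1069


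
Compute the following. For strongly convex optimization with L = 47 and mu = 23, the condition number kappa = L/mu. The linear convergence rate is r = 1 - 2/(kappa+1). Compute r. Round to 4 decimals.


Step 1: Compute the condition number.
kappa = L/mu = 47/23 = 2.0435
Step 2: Compute the convergence rate.
r = 1 - 2/(kappa + 1) = 1 - 2*mu/(L + mu) = (L - mu)/(L + mu) = 24/70 = 0.3429


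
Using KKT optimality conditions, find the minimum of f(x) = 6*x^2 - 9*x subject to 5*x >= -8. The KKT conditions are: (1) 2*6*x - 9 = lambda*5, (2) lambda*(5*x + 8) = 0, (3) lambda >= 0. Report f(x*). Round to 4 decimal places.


Step 1: Try lambda = 0 (constraint inactive).
Stationarity: 2*6*x - 9 = 0
x* = 9/(2*6) = 0.75
Check constraint: 5*0.75 = 3.75 >= -8 -- satisfied.
Step 2: Compute optimal value.
f(x*) = 6*0.75^2 - 9*0.75 = -3.375


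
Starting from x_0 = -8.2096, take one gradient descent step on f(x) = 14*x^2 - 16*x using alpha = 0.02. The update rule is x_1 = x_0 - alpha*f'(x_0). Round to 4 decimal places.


We compute the gradient at x_0 and apply the update.
f'(x) = 28*x - 16
f'(-8.2096) = 28*-8.2096 - 16 = -245.8688
x_1 = -8.2096 - 0.02*-245.8688 = -3.2922


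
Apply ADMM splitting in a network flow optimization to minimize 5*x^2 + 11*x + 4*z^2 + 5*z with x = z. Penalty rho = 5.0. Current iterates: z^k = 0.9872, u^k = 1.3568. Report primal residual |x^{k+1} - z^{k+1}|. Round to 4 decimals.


ADMM iteration with rho = 5.0, z^k = 0.9872, u^k = 1.3568
Step 1: x-update.
Minimize 5*x^2 + 11*x + (5.0/2)*(x - 0.9872 + 1.3568)^2
FOC: (2*5 + 5.0)*x = -11 + 5.0*(0.9872 - 1.3568)
x^{k+1} = -0.8565
Step 2: z-update.
Minimize 4*z^2 + 5*z + (5.0/2)*(-0.8565 - z + 1.3568)^2
FOC: (2*4 + 5.0)*z = -5 + 5.0*(-0.8565 + 1.3568)
z^{k+1} = -0.1922
Step 3: u-update.
u^{k+1} = 1.3568 - 0.8565 + 0.1922 = 0.6925
Step 4: Primal residual = |-0.8565 + 0.1922| = 0.6643


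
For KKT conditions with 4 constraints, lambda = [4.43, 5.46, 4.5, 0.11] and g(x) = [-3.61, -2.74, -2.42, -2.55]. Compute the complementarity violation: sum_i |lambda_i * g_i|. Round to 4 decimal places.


KKT complementary slackness check:
lambda_1 * g_1 = 4.43 * -3.61 = -15.9923
lambda_2 * g_2 = 5.46 * -2.74 = -14.9604
lambda_3 * g_3 = 4.5 * -2.42 = -10.89
lambda_4 * g_4 = 0.11 * -2.55 = -0.2805
Total violation = 15.9923 + 14.9604 + 10.89 + 0.2805 = 42.1232


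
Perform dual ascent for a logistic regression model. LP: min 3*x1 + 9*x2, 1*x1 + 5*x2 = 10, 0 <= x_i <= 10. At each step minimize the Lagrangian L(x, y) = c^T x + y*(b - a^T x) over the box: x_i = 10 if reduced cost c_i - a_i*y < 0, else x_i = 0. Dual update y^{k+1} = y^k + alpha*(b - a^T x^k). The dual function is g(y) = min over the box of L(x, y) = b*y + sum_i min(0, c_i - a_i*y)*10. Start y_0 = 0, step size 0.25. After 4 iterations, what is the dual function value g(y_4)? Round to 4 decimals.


Dual ascent for LP: min 3*x1 + 9*x2, 1*x1 + 5*x2 = 10, 0 <= x_i <= 10
Step 1: y^k = 0.0, reduced costs: (3.0, 9.0)
  x^k = (0.0, 0.0), subgradient = b - a^T x = 10.0
  y^{k+1} = 0.0 + 0.25*10.0 = 2.5
Step 2: y^k = 2.5, reduced costs: (0.5, -3.5)
  x^k = (0.0, 10.0), subgradient = b - a^T x = -40.0
  y^{k+1} = 2.5 + 0.25*-40.0 = -7.5
Step 3: y^k = -7.5, reduced costs: (10.5, 46.5)
  x^k = (0.0, 0.0), subgradient = b - a^T x = 10.0
  y^{k+1} = -7.5 + 0.25*10.0 = -5.0
Step 4: y^k = -5.0, reduced costs: (8.0, 34.0)
  x^k = (0.0, 0.0), subgradient = b - a^T x = 10.0
  y^{k+1} = -5.0 + 0.25*10.0 = -2.5
Dual objective at y_4 = -2.5: reduced costs (5.5, 21.5), box minimizer x = (0.0, 0.0)
g(y_4) = b*y + (c1 - a1*y)*x1 + (c2 - a2*y)*x2 = 10*(-2.5) + 5.5*0.0 + 21.5*0.0 = -25.0 + 0.0 + 0.0 = -25.0


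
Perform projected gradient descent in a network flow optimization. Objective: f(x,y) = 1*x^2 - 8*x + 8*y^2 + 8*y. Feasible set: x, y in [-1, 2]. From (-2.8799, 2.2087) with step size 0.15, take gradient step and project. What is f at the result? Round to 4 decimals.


Step 1: Compute gradient at (-2.8799, 2.2087).
grad_x = 2*1*-2.8799 - 8 = -13.7598
grad_y = 2*8*2.2087 + 8 = 43.3392
Step 2: Gradient step.
x_raw = -2.8799 - 0.15*-13.7598 = -0.8159
y_raw = 2.2087 - 0.15*43.3392 = -4.2922
Step 3: Project onto [-1, 2].
x_proj = clip(-0.8159) = -0.8159
y_proj = clip(-4.2922) = -1.0
Step 4: Evaluate f.
f(-0.8159, -1.0) = 7.1932


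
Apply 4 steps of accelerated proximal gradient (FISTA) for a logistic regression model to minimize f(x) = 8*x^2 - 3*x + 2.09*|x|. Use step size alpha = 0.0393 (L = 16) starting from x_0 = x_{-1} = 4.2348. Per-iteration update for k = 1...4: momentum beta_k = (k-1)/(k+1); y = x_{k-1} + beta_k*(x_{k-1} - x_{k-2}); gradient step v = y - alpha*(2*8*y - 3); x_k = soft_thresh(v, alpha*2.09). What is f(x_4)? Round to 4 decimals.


FISTA on f(x) = 8*x^2 - 3*x + 2.09*|x|
L = 16, alpha = 0.0393
Iteration 1: beta = 0.0, y = 4.2348 + 0.0*(4.2348 - 4.2348) = 4.2348
  grad(y) = 64.7568, v = y - alpha*grad = 1.6899
  prox(v) = soft_thresh(1.6899, 0.0821) = 1.6077
Iteration 2: beta = 0.3333, y = 1.6077 + 0.3333*(1.6077 - 4.2348) = 0.732
  grad(y) = 8.7124, v = y - alpha*grad = 0.3896
  prox(v) = soft_thresh(0.3896, 0.0821) = 0.3075
Iteration 3: beta = 0.5, y = 0.3075 + 0.5*(0.3075 - 1.6077) = -0.3426
  grad(y) = -8.482, v = y - alpha*grad = -0.0093
  prox(v) = soft_thresh(-0.0093, 0.0821) = 0.0
Iteration 4: beta = 0.6, y = 0.0 + 0.6*(0.0 - 0.3075) = -0.1845
  grad(y) = -5.9519, v = y - alpha*grad = 0.0494
  prox(v) = soft_thresh(0.0494, 0.0821) = 0.0
f(x_4) = 8*0.0^2 - 3*0.0 + 2.09*|0.0| = 0.0


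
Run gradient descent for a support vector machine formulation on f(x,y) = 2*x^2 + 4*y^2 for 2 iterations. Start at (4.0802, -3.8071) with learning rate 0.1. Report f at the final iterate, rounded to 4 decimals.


Gradient descent on f(x,y) = 2*x^2 + 4*y^2.
Starting point: (4.0802, -3.8071), alpha = 0.1
Step 1: grad_x = 2*2*4.0802 = 16.3208, grad_y = 2*4*-3.8071 = -30.4568
  x_1 = 4.0802 - 0.1*16.3208 = 2.4481
  y_1 = -3.8071 - 0.1*-30.4568 = -0.7614
Step 2: grad_x = 2*2*2.4481 = 9.7925, grad_y = 2*4*-0.7614 = -6.0914
  x_2 = 2.4481 - 0.1*9.7925 = 1.4689
  y_2 = -0.7614 - 0.1*-6.0914 = -0.1523
f(1.4689, -0.1523) = 2*1.4689^2 + 4*(-0.1523)^2 = 4.4079


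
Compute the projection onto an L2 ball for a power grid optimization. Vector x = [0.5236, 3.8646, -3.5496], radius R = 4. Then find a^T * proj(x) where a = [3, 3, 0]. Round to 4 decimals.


Step 1: Compute ||x|| (intermediates to 6 decimals).
||x|| = sqrt(0.5236^2 + 3.8646^2 + (-3.5496)^2) = 5.273419
Step 2: Project.
Since ||x|| > R, scale = R/||x|| = 4/5.273419 = 0.758521, proj(x) = scale * x
proj(x) = [0.397162, 2.93138, -2.692446]
Step 3: Dot product.
a^T * proj(x) = 3*0.397162 + 3*2.93138 + 0*(-2.692446) = 9.9856


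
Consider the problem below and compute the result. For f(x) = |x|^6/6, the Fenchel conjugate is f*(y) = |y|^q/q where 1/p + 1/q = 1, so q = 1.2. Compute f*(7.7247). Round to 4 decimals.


The conjugate exponent q satisfies 1/p + 1/q = 1.
p = 6, so q = 6/(6 - 1) = 1.2
|y|^q = 7.7247^1.2 = 11.6267
f*(7.7247) = 11.6267 / 1.2 = 9.6889


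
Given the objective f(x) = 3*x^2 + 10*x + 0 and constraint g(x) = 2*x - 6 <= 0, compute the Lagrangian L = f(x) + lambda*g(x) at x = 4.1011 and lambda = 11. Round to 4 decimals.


Step 1: Evaluate f(x).
f(4.1011) = 3*4.1011^2 + 10*4.1011 + 0 = 91.4681
Step 2: Evaluate g(x).
g(4.1011) = 2*4.1011 - 6 = 2.2022
Step 3: Compute Lagrangian.
L = 91.4681 + 11*2.2022 = 115.6923


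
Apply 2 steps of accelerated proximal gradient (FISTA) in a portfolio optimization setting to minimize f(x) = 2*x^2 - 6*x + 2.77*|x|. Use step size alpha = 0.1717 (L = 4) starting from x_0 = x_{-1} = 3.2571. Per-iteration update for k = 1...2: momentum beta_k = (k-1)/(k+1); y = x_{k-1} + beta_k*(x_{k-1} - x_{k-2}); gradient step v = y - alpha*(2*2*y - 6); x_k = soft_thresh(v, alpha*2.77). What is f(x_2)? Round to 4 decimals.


FISTA on f(x) = 2*x^2 - 6*x + 2.77*|x|
L = 4, alpha = 0.1717
Iteration 1: beta = 0.0, y = 3.2571 + 0.0*(3.2571 - 3.2571) = 3.2571
  grad(y) = 7.0284, v = y - alpha*grad = 2.0503
  prox(v) = soft_thresh(2.0503, 0.4756) = 1.5747
Iteration 2: beta = 0.3333, y = 1.5747 + 0.3333*(1.5747 - 3.2571) = 1.0139
  grad(y) = -1.9443, v = y - alpha*grad = 1.3478
  prox(v) = soft_thresh(1.3478, 0.4756) = 0.8722
f(x_2) = 2*0.8722^2 - 6*0.8722 + 2.77*|0.8722| = -1.2958


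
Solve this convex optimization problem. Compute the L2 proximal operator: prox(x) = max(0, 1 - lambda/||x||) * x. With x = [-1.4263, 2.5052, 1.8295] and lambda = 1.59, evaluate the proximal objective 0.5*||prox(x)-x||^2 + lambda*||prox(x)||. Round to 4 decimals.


Step 1: Compute ||x||.
||x|| = 3.4143
Step 2: Compute scaling factor.
scale = max(0, 1 - 1.59/3.4143) = 0.5343
Step 3: prox(x) = [-0.7621, 1.3386, 0.9775]
||prox(x)|| = 1.8243
Step 4: Proximal objective.
0.5*||prox-x||^2 = 1.2641
lambda*||prox|| = 2.9006
Total = 4.1647


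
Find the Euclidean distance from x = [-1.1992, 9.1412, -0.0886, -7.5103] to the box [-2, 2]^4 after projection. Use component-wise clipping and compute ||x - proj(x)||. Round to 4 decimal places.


Project each component onto [-2, 2].
clip(-1.1992) = -1.1992, clip(9.1412) = 2.0, clip(-0.0886) = -0.0886, clip(-7.5103) = -2.0
Projection = [-1.1992, 2.0, -0.0886, -2.0]
Squared diffs: [0.0, 50.9967, 0.0, 30.3634]
Distance = sqrt(81.3601) = 9.02


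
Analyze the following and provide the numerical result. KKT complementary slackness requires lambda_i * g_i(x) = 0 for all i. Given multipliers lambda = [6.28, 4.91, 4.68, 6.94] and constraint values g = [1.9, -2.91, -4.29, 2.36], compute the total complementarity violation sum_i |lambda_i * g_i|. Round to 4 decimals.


KKT complementary slackness check:
lambda_1 * g_1 = 6.28 * 1.9 = 11.932
lambda_2 * g_2 = 4.91 * -2.91 = -14.2881
lambda_3 * g_3 = 4.68 * -4.29 = -20.0772
lambda_4 * g_4 = 6.94 * 2.36 = 16.3784
Total violation = 11.932 + 14.2881 + 20.0772 + 16.3784 = 62.6757


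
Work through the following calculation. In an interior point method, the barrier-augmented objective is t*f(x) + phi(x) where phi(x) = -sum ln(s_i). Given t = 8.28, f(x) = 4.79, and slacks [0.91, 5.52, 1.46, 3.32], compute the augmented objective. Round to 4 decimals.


Step 1: Compute log-barrier.
ln values: [-0.0943, 1.7084, 0.3784, 1.2]
phi = -(-0.0943 + 1.7084 + 0.3784 + 1.2) = -3.1925
Step 2: Compute augmented objective.
t*f(x) = 8.28*4.79 = 39.6612
Total = 39.6612 - 3.1925 = 36.4687


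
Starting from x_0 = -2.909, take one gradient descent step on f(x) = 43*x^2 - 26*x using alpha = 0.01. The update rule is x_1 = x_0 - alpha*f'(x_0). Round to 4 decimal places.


We compute the gradient at x_0 and apply the update.
f'(x) = 86*x - 26
f'(-2.909) = 86*-2.909 - 26 = -276.174
x_1 = -2.909 - 0.01*-276.174 = -0.1473


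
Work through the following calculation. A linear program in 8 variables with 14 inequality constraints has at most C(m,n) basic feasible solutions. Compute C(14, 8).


Each vertex corresponds to some choice of n active constraints out of m, so the number of vertices is at most C(m, n) = m! / (n!(m-n)!).
m = 14, n = 8
Numerator: 14 * 13 * 12 * 11 * 10 * 9 * 8 * 7
Denominator: 8! = 40320
C(14, 8) = 3003


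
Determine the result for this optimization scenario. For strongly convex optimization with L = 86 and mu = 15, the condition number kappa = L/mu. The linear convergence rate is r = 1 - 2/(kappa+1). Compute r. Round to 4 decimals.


Step 1: Compute the condition number.
kappa = L/mu = 86/15 = 5.7333
Step 2: Compute the convergence rate.
r = 1 - 2/(kappa + 1) = 1 - 2*mu/(L + mu) = (L - mu)/(L + mu) = 71/101 = 0.703


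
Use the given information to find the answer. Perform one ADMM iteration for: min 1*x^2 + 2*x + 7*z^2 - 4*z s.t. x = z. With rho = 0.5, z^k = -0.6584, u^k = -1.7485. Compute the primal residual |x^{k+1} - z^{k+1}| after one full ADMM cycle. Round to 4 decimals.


ADMM iteration with rho = 0.5, z^k = -0.6584, u^k = -1.7485
Step 1: x-update.
Minimize 1*x^2 + 2*x + (0.5/2)*(x + 0.6584 - 1.7485)^2
FOC: (2*1 + 0.5)*x = -2 + 0.5*(-0.6584 + 1.7485)
x^{k+1} = -0.582
Step 2: z-update.
Minimize 7*z^2 - 4*z + (0.5/2)*(-0.582 - z - 1.7485)^2
FOC: (2*7 + 0.5)*z = 4 + 0.5*(-0.582 - 1.7485)
z^{k+1} = 0.1955
Step 3: u-update.
u^{k+1} = -1.7485 - 0.582 - 0.1955 = -2.526
Step 4: Primal residual = |-0.582 - 0.1955| = 0.7775


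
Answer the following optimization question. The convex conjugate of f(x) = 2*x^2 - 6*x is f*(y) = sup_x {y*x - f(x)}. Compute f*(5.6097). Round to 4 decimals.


f*(y) = sup_x {y*x - a*x^2 - b*x} = sup_x {(y-b)*x - a*x^2}
FOC: (y - b) - 2a*x = 0 => x* = (y - b)/(2a)
x* = (5.6097 + 6)/(2*2) = 2.9024
f*(5.6097) = (y-b)^2/(4a) = (5.6097 + 6)^2/(4*2)
= 134.7851/8 = 16.8481


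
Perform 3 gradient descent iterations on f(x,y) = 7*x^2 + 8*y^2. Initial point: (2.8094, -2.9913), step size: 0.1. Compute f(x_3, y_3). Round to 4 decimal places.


Gradient descent on f(x,y) = 7*x^2 + 8*y^2.
Starting point: (2.8094, -2.9913), alpha = 0.1
Step 1: grad_x = 2*7*2.8094 = 39.3316, grad_y = 2*8*-2.9913 = -47.8608
  x_1 = 2.8094 - 0.1*39.3316 = -1.1238
  y_1 = -2.9913 - 0.1*-47.8608 = 1.7948
Step 2: grad_x = 2*7*-1.1238 = -15.7326, grad_y = 2*8*1.7948 = 28.7165
  x_2 = -1.1238 - 0.1*-15.7326 = 0.4495
  y_2 = 1.7948 - 0.1*28.7165 = -1.0769
Step 3: grad_x = 2*7*0.4495 = 6.2931, grad_y = 2*8*-1.0769 = -17.2299
  x_3 = 0.4495 - 0.1*6.2931 = -0.1798
  y_3 = -1.0769 - 0.1*-17.2299 = 0.6461
f(-0.1798, 0.6461) = 7*(-0.1798)^2 + 8*0.6461^2 = 3.5661


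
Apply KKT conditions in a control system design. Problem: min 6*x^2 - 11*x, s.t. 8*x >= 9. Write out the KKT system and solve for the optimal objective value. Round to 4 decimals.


Step 1: Try lambda = 0 (constraint inactive).
x_unc = 11/(2*6) = 0.9167
Check: 8*0.9167 = 7.3336 < 9 -- violated!
Step 2: Constraint must be active: 8*x = 9
x* = 9/8 = 1.125
lambda = (2*6*1.125 - 11)/8 = 0.3125
Step 3: Compute optimal value.
f(x*) = 6*1.125^2 - 11*1.125 = -4.7813


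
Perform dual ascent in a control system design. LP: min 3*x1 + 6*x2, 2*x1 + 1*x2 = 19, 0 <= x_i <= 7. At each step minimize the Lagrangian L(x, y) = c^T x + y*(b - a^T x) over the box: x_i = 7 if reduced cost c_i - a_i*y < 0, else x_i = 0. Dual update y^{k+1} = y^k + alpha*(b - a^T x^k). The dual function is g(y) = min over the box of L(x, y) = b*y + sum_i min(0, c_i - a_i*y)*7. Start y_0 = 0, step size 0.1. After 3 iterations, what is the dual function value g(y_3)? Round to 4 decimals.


Dual ascent for LP: min 3*x1 + 6*x2, 2*x1 + 1*x2 = 19, 0 <= x_i <= 7
Step 1: y^k = 0.0, reduced costs: (3.0, 6.0)
  x^k = (0.0, 0.0), subgradient = b - a^T x = 19.0
  y^{k+1} = 0.0 + 0.1*19.0 = 1.9
Step 2: y^k = 1.9, reduced costs: (-0.8, 4.1)
  x^k = (7.0, 0.0), subgradient = b - a^T x = 5.0
  y^{k+1} = 1.9 + 0.1*5.0 = 2.4
Step 3: y^k = 2.4, reduced costs: (-1.8, 3.6)
  x^k = (7.0, 0.0), subgradient = b - a^T x = 5.0
  y^{k+1} = 2.4 + 0.1*5.0 = 2.9
Dual objective at y_3 = 2.9: reduced costs (-2.8, 3.1), box minimizer x = (7.0, 0.0)
g(y_3) = b*y + (c1 - a1*y)*x1 + (c2 - a2*y)*x2 = 19*2.9 + (-2.8)*7.0 + 3.1*0.0 = 55.1 - 19.6 + 0.0 = 35.5


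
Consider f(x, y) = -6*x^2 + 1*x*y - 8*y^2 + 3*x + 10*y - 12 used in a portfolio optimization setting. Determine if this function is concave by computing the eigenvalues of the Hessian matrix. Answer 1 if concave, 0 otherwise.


The Hessian of f(x,y) = -6*x^2 + 1*x*y - 8*y^2 + 3*x + 10*y - 12 is:
H = [[-12, 1], [1, -16]]
Trace = -12 - 16 = -28
Determinant = -12*-16 - (1)^2 = 191
Discriminant = (-28)^2 - 4*191 = 20.0
Eigenvalues: lambda_1 = -16.2361, lambda_2 = -11.7639
The function is concave.

1


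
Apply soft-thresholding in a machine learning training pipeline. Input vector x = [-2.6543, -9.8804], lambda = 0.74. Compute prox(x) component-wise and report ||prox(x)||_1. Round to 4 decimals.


Soft-thresholding with lambda = 0.74:
prox(-2.6543) = sign(-2.6543)*max(|-2.6543| - 0.74, 0) = -1.9143
prox(-9.8804) = sign(-9.8804)*max(|-9.8804| - 0.74, 0) = -9.1404
prox(x) = [-1.9143, -9.1404]
||prox(x)||_1 = 1.9143 + 9.1404 = 11.0547


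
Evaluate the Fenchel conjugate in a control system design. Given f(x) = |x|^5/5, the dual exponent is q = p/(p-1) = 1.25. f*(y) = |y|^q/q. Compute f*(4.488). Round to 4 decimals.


The conjugate exponent q satisfies 1/p + 1/q = 1.
p = 5, so q = 5/(5 - 1) = 1.25
|y|^q = 4.488^1.25 = 6.5323
f*(4.488) = 6.5323 / 1.25 = 5.2258


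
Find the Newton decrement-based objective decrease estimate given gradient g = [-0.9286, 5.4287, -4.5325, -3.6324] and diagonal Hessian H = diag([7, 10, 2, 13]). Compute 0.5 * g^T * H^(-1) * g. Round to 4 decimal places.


Step 1: H is diagonal, so H^(-1) * g = [-0.1327, 0.5429, -2.2663, -0.2794].
Step 2: g^T H^(-1) g = sum_i g_i^2 / H_ii
  = (-0.9286)^2/7 + (5.4287)^2/10 + (-4.5325)^2/2 + (-3.6324)^2/13
  = 0.1232 + 2.9471 + 10.2718 + 1.0149 = 14.357
Step 3: Objective decrease = 0.5 * g^T H^(-1) g = 7.1785


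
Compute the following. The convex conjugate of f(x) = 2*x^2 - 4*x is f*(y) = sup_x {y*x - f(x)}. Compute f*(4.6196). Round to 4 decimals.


f*(y) = sup_x {y*x - a*x^2 - b*x} = sup_x {(y-b)*x - a*x^2}
FOC: (y - b) - 2a*x = 0 => x* = (y - b)/(2a)
x* = (4.6196 + 4)/(2*2) = 2.1549
f*(4.6196) = (y-b)^2/(4a) = (4.6196 + 4)^2/(4*2)
= 74.2975/8 = 9.2872


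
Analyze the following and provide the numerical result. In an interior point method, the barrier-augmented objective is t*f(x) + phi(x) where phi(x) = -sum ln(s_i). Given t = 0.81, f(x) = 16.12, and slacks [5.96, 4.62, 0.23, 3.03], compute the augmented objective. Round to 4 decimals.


Step 1: Compute log-barrier.
ln values: [1.7851, 1.5304, -1.4697, 1.1086]
phi = -(1.7851 + 1.5304 - 1.4697 + 1.1086) = -2.9544
Step 2: Compute augmented objective.
t*f(x) = 0.81*16.12 = 13.0572
Total = 13.0572 - 2.9544 = 10.1028


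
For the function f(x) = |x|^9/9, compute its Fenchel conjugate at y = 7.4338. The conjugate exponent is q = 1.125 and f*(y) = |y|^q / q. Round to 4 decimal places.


The conjugate exponent q satisfies 1/p + 1/q = 1.
p = 9, so q = 9/(9 - 1) = 1.125
|y|^q = 7.4338^1.125 = 9.5524
f*(7.4338) = 9.5524 / 1.125 = 8.491


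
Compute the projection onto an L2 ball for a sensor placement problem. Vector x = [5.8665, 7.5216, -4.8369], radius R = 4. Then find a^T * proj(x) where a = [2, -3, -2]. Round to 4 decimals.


Step 1: Compute ||x|| (intermediates to 6 decimals).
||x|| = sqrt(5.8665^2 + 7.5216^2 + (-4.8369)^2) = 10.695134
Step 2: Project.
Since ||x|| > R, scale = R/||x|| = 4/10.695134 = 0.374002, proj(x) = scale * x
proj(x) = [2.194083, 2.813093, -1.80901]
Step 3: Dot product.
a^T * proj(x) = 2*2.194083 - 3*2.813093 - 2*(-1.80901) = -0.4331


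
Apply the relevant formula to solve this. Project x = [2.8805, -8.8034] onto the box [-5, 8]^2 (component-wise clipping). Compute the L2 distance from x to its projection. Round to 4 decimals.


Project each component onto [-5, 8].
clip(2.8805) = 2.8805, clip(-8.8034) = -5.0
Projection = [2.8805, -5.0]
Squared diffs: [0.0, 14.4659]
Distance = sqrt(14.4659) = 3.8034


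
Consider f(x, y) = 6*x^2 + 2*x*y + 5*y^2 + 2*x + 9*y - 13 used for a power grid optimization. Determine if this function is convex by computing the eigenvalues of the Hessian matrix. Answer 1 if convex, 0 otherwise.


The Hessian of f(x,y) = 6*x^2 + 2*x*y + 5*y^2 + 2*x + 9*y - 13 is:
H = [[12, 2], [2, 10]]
Trace = 12 + 10 = 22
Determinant = 12*10 - (2)^2 = 116
Discriminant = (22)^2 - 4*116 = 20.0
Eigenvalues: lambda_1 = 8.7639, lambda_2 = 13.2361
The function is convex.

1


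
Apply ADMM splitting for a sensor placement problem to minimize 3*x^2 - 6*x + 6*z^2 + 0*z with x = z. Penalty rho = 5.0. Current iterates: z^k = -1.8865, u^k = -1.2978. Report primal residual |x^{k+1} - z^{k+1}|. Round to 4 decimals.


ADMM iteration with rho = 5.0, z^k = -1.8865, u^k = -1.2978
Step 1: x-update.
Minimize 3*x^2 - 6*x + (5.0/2)*(x + 1.8865 - 1.2978)^2
FOC: (2*3 + 5.0)*x = 6 + 5.0*(-1.8865 + 1.2978)
x^{k+1} = 0.2779
Step 2: z-update.
Minimize 6*z^2 + 0*z + (5.0/2)*(0.2779 - z - 1.2978)^2
FOC: (2*6 + 5.0)*z = 0 + 5.0*(0.2779 - 1.2978)
z^{k+1} = -0.3
Step 3: u-update.
u^{k+1} = -1.2978 + 0.2779 + 0.3 = -0.72
Step 4: Primal residual = |0.2779 + 0.3| = 0.5778


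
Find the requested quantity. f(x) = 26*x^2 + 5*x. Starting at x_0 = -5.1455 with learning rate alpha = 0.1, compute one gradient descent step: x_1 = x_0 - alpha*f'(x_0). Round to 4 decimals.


We compute the gradient at x_0 and apply the update.
f'(x) = 52*x + 5
f'(-5.1455) = 52*-5.1455 + 5 = -262.566
x_1 = -5.1455 - 0.1*-262.566 = 21.1111


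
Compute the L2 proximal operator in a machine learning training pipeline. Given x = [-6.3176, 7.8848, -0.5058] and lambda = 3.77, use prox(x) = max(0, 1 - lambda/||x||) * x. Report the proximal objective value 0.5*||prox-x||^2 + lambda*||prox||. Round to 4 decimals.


Step 1: Compute ||x||.
||x|| = 10.1162
Step 2: Compute scaling factor.
scale = max(0, 1 - 3.77/10.1162) = 0.6273
Step 3: prox(x) = [-3.9632, 4.9464, -0.3173]
||prox(x)|| = 6.3462
Step 4: Proximal objective.
0.5*||prox-x||^2 = 7.1065
lambda*||prox|| = 23.9252
Total = 31.0317


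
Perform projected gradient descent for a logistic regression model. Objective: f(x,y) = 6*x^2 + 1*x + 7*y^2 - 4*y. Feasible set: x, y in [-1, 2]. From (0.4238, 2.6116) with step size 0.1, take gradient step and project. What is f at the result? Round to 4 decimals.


Step 1: Compute gradient at (0.4238, 2.6116).
grad_x = 2*6*0.4238 + 1 = 6.0856
grad_y = 2*7*2.6116 - 4 = 32.5624
Step 2: Gradient step.
x_raw = 0.4238 - 0.1*6.0856 = -0.1848
y_raw = 2.6116 - 0.1*32.5624 = -0.6446
Step 3: Project onto [-1, 2].
x_proj = clip(-0.1848) = -0.1848
y_proj = clip(-0.6446) = -0.6446
Step 4: Evaluate f.
f(-0.1848, -0.6446) = 5.5075


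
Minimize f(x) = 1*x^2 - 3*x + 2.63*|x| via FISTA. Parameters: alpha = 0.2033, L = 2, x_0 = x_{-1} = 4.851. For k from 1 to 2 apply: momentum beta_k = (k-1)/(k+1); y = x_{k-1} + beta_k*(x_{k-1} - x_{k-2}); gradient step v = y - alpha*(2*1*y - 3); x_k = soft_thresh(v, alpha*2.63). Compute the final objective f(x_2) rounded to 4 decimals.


FISTA on f(x) = 1*x^2 - 3*x + 2.63*|x|
L = 2, alpha = 0.2033
Iteration 1: beta = 0.0, y = 4.851 + 0.0*(4.851 - 4.851) = 4.851
  grad(y) = 6.702, v = y - alpha*grad = 3.4885
  prox(v) = soft_thresh(3.4885, 0.5347) = 2.9538
Iteration 2: beta = 0.3333, y = 2.9538 + 0.3333*(2.9538 - 4.851) = 2.3214
  grad(y) = 1.6428, v = y - alpha*grad = 1.9874
  prox(v) = soft_thresh(1.9874, 0.5347) = 1.4527
f(x_2) = 1*1.4527^2 - 3*1.4527 + 2.63*|1.4527| = 1.5729
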